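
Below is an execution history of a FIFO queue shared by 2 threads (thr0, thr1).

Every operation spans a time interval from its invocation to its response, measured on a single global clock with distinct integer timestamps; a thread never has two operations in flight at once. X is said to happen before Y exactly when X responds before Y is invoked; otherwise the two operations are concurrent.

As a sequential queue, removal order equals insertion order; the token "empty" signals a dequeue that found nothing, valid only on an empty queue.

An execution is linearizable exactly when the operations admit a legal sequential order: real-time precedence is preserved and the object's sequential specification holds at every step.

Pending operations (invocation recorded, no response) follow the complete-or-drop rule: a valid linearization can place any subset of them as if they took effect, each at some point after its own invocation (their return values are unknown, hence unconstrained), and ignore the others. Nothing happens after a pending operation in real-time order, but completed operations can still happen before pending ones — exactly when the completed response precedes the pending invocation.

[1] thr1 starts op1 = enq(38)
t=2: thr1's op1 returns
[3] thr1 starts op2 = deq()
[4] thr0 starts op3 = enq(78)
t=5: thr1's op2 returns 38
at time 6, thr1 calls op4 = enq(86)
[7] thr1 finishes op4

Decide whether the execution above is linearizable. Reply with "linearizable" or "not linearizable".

linearizable

a witness: op1, op2, op3, op4
after step 1 (op1 enq(38)): queue <38>
after step 2 (op2 deq() → 38): queue <>
after step 3 (op3 enq(78) (pending, included)): queue <78>
after step 4 (op4 enq(86)): queue <78,86>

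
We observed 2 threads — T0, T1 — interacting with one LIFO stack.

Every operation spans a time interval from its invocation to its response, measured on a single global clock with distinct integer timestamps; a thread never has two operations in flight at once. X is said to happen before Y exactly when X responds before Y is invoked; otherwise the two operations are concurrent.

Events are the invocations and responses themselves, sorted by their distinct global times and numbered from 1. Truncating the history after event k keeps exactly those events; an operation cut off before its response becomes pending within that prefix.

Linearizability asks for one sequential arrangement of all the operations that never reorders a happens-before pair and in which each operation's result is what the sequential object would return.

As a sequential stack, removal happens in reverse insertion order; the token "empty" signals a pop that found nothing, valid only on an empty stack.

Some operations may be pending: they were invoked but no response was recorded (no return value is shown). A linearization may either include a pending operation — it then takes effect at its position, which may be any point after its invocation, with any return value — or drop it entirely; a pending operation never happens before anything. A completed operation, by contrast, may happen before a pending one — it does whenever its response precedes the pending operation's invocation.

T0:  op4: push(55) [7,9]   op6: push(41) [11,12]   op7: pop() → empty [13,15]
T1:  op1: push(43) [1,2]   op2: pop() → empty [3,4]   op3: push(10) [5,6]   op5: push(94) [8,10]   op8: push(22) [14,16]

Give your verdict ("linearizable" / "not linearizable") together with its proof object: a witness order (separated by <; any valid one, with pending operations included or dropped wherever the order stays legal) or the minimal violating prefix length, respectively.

through event 3 a valid linearization exists; event 4 (op2 responding at time 4) ends that
one real-time candidate order over the 2 completed operations — the LIFO stack replay rejects it
for example op1, op2 fails at step 2: op2 pop() → empty is not legal there

not linearizable — minimal violating prefix: 4 events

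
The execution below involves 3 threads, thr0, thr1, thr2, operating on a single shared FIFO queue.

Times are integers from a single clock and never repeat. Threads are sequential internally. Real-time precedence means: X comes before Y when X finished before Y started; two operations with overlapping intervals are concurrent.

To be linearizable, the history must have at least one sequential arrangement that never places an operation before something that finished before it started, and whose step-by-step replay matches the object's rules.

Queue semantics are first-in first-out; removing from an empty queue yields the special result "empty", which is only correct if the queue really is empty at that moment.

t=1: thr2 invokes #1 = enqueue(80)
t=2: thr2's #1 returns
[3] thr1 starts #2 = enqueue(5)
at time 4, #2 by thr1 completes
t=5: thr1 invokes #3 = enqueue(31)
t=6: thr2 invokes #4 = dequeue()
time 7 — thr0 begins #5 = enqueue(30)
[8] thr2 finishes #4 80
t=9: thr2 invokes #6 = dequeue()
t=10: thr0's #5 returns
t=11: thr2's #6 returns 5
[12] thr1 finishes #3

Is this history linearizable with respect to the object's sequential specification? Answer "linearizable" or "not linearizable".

one valid linearization: #1, #2, #3, #4, #5, #6
after step 1 (#1 enqueue(80)): queue <80>
after step 2 (#2 enqueue(5)): queue <80,5>
after step 3 (#3 enqueue(31)): queue <80,5,31>
after step 4 (#4 dequeue() → 80): queue <5,31>
after step 5 (#5 enqueue(30)): queue <5,31,30>
after step 6 (#6 dequeue() → 5): queue <31,30>

linearizable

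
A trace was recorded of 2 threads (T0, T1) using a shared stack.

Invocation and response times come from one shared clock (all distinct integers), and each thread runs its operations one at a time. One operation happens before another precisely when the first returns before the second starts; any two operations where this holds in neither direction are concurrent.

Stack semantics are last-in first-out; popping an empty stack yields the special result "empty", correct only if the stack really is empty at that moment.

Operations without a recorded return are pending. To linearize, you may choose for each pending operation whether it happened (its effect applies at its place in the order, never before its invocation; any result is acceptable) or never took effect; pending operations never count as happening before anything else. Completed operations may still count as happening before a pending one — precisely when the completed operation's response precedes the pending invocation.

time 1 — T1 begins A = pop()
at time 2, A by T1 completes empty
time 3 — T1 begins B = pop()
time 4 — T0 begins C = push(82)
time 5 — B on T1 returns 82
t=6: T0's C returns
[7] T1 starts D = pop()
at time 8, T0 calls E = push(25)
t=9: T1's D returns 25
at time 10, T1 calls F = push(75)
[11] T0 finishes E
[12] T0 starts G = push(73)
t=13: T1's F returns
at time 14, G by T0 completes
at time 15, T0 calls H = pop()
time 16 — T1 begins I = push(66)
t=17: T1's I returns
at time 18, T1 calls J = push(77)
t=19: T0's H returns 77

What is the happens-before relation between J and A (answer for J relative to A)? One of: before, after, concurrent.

J spans [18,…), A spans [1,2]
resp(A)=2 < inv(J)=18

after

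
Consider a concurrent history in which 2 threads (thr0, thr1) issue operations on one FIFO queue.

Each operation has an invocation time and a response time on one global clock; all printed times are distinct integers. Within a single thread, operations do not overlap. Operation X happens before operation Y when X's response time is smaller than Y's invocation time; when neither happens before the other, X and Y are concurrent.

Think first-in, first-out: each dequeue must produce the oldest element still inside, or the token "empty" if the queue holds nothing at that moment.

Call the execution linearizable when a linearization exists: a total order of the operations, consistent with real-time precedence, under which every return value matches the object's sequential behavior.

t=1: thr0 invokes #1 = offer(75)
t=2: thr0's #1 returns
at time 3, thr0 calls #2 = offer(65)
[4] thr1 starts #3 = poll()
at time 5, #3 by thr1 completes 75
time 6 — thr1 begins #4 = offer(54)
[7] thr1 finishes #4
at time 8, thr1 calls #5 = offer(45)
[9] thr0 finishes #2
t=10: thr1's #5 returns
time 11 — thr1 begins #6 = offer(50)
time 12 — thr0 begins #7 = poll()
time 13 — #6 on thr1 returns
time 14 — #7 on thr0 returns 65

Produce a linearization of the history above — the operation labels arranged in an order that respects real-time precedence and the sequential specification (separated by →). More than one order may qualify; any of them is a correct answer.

#1 → #2 → #3 → #4 → #5 → #6 → #7

after step 1 (#1 offer(75)): queue <75>
after step 2 (#2 offer(65)): queue <75,65>
after step 3 (#3 poll() → 75): queue <65>
after step 4 (#4 offer(54)): queue <65,54>
after step 5 (#5 offer(45)): queue <65,54,45>
after step 6 (#6 offer(50)): queue <65,54,45,50>
after step 7 (#7 poll() → 65): queue <54,45,50>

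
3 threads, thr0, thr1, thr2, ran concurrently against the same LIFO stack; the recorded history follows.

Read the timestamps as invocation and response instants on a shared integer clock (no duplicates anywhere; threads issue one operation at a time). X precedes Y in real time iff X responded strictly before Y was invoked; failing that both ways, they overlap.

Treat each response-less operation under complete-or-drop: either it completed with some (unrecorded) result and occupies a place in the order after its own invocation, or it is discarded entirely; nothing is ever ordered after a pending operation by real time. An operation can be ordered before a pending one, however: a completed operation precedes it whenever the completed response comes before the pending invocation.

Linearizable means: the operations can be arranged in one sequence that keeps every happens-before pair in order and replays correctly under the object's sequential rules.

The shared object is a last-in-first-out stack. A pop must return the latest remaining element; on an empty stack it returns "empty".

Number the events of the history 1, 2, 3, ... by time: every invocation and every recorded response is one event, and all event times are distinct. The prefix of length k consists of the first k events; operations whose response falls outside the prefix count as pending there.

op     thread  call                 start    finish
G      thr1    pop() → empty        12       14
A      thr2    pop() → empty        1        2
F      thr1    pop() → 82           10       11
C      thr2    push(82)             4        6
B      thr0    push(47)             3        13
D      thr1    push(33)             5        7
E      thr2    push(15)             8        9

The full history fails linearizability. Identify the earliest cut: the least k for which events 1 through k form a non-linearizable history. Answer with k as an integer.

11

one valid order for events 1..10 is A, B, C, D, E:
after step 1 (A pop() → empty): stack <>
after step 2 (B push(47) (pending, included)): stack <47>
after step 3 (C push(82)): stack <47,82>
after step 4 (D push(33)): stack <47,82,33>
after step 5 (E push(15)): stack <47,82,33,15>
with event 11 included (F responding at time 11), all real-time-consistent orders fail
include/drop combinations of the 1 pending operation (B) were all tried; none helps
one such order, A, C, D, E, F (pending dropped), breaks at step 5 where F pop() → 82 is illegal
one such order, A, D, C, E, F (pending dropped), breaks at step 5 where F pop() → 82 is illegal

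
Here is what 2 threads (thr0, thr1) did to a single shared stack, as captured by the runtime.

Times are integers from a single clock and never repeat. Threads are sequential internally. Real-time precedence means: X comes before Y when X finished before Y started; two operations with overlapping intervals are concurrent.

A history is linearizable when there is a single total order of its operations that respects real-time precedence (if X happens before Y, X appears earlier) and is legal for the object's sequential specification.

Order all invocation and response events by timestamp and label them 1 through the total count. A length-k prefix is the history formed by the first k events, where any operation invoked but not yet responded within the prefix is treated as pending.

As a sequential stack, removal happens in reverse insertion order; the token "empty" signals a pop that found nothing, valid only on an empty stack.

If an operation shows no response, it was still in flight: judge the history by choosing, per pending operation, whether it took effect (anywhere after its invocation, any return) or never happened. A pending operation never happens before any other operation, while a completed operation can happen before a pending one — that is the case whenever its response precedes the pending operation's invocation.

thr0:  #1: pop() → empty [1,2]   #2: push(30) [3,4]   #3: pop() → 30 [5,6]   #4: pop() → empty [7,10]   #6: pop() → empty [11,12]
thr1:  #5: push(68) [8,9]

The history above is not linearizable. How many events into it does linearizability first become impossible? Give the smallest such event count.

events 1..11 are linearizable, e.g. via #1, #2, #3, #4, #5:
after step 1 (#1 pop() → empty): stack <>
after step 2 (#2 push(30)): stack <30>
after step 3 (#3 pop() → 30): stack <>
after step 4 (#4 pop() → empty): stack <>
after step 5 (#5 push(68)): stack <68>
at event 12 (#6's time-12 response) nothing linearizes any more
one such order, #1, #2, #3, #4, #5, #6, breaks at step 6 where #6 pop() → empty is illegal
one such order, #1, #2, #3, #5, #4, #6, breaks at step 5 where #4 pop() → empty is illegal

12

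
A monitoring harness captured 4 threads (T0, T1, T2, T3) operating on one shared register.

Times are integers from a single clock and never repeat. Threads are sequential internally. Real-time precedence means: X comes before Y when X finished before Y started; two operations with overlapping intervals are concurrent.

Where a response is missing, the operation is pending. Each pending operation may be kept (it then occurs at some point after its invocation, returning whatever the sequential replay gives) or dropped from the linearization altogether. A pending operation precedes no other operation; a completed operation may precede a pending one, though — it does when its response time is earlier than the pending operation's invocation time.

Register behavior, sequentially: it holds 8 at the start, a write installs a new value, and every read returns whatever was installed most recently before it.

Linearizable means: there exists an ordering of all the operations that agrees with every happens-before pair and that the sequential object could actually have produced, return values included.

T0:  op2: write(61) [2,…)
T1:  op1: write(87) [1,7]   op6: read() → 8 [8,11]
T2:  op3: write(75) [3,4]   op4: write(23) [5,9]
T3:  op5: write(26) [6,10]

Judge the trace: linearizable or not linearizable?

not linearizable

events 1..10 are fine; event 11 — the response of op6 at time 11 — makes the prefix non-linearizable
real-time-consistent orders of the 5 completed operations: 18 — all fail the register replay
include/drop combinations of the 1 pending operation (op2) were all tried; none helps
e.g. op1, op3, op4, op5, op6 (pending dropped): illegal at step 5, since op6 read() → 8 cannot apply there
e.g. op1, op3, op4, op6, op5 (pending dropped): illegal at step 4, since op6 read() → 8 cannot apply there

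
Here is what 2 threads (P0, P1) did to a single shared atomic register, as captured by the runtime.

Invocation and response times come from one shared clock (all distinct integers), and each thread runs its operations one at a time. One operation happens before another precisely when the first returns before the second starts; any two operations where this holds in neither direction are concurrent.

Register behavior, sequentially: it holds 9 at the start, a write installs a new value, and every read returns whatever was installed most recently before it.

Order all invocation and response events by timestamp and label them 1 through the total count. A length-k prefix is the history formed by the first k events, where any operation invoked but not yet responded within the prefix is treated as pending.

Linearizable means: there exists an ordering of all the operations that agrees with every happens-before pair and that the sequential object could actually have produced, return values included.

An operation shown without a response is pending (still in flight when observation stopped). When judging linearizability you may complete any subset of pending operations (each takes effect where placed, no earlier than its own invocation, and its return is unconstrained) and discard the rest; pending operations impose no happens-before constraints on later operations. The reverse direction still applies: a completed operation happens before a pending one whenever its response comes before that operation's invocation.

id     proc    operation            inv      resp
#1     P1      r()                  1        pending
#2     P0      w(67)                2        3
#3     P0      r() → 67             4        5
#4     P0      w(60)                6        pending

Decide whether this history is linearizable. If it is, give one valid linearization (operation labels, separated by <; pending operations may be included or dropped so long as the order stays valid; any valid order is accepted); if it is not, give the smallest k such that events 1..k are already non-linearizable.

1. #1 r() (pending, included), leaving value 9
2. #2 w(67), leaving value 67
3. #3 r() → 67, leaving value 67

linearizable — witness: #1 < #2 < #3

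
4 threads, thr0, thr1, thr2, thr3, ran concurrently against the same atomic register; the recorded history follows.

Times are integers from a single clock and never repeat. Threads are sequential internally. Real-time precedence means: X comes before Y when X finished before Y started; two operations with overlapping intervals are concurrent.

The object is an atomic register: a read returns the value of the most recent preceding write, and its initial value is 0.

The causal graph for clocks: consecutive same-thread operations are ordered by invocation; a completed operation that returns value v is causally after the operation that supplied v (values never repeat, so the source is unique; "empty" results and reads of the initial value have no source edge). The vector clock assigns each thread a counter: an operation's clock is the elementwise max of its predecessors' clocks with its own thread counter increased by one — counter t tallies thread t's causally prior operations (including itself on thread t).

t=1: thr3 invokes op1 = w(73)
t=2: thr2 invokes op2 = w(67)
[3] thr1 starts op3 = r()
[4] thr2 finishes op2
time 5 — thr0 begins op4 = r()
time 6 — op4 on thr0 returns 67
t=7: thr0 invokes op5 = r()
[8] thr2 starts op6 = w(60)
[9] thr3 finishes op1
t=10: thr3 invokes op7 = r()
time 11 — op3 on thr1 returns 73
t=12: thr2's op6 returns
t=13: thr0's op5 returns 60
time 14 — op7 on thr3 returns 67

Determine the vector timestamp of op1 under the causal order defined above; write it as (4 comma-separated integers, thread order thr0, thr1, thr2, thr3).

(0, 0, 0, 1)

root op op1, invoked 1: fresh clock plus thr3's own tick → (0, 0, 0, 1)
root op op2, invoked 2: fresh clock plus thr2's own tick → (0, 0, 1, 0)
VC(op6, invoked at 8): max of VC(op2)=(0, 0, 1, 0), then +1 on thread thr2 → (0, 0, 2, 0)
VC(op3, invoked at 3): max of VC(op1)=(0, 0, 0, 1), then +1 on thread thr1 → (0, 1, 0, 1)
VC(op4, invoked at 5): max of VC(op2)=(0, 0, 1, 0), then +1 on thread thr0 → (1, 0, 1, 0)
VC(op7, invoked at 10): max of VC(op1)=(0, 0, 0, 1), VC(op2)=(0, 0, 1, 0), then +1 on thread thr3 → (0, 0, 1, 2)
VC(op5, invoked at 7): max of VC(op4)=(1, 0, 1, 0), VC(op6)=(0, 0, 2, 0), then +1 on thread thr0 → (2, 0, 2, 0)
target: VC(op1) = (0, 0, 0, 1)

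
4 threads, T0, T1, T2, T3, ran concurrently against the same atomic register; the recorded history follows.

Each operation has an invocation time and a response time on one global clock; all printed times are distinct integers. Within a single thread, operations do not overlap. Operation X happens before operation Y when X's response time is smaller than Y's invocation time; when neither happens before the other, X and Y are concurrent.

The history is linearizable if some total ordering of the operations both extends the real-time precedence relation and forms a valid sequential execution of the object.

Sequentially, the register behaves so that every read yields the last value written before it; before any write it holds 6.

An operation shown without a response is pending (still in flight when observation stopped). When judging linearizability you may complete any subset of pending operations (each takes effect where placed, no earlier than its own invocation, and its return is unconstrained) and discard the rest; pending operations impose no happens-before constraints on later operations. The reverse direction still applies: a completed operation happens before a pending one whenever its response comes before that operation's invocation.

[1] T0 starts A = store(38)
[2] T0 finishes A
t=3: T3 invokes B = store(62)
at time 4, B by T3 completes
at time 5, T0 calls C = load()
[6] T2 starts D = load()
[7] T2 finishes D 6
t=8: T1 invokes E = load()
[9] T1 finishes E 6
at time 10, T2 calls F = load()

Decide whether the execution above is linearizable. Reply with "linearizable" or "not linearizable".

cut after 6 events: linearizable; cut after 7 events (D responds, time 7): not linearizable
exhaustive check: the 3 completed atomic register ops admit one real-time order; illegal
including or dropping the 1 pending operation (C) in any combination fails
e.g. A, B, D (pending dropped): illegal at step 3, since D load() → 6 cannot apply there

not linearizable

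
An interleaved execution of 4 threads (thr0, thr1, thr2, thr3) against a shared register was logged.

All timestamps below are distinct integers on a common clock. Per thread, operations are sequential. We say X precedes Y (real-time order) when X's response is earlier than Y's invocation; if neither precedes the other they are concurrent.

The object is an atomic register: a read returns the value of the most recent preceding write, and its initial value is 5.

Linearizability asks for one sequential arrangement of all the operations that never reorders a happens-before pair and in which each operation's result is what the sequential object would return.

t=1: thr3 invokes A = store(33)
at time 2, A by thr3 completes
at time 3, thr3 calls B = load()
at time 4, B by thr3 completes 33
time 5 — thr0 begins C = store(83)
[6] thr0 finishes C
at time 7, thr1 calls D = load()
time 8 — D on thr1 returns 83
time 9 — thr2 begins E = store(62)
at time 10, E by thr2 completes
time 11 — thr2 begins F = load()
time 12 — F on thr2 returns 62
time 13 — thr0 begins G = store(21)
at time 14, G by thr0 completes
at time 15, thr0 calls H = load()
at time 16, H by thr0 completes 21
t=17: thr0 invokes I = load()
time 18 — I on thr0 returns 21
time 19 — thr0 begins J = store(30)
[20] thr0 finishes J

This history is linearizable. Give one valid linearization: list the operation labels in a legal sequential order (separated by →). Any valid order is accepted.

A → B → C → D → E → F → G → H → I → J

step 1: A store(33) — value 33
step 2: B load() → 33 — value 33
step 3: C store(83) — value 83
step 4: D load() → 83 — value 83
step 5: E store(62) — value 62
step 6: F load() → 62 — value 62
step 7: G store(21) — value 21
step 8: H load() → 21 — value 21
step 9: I load() → 21 — value 21
step 10: J store(30) — value 30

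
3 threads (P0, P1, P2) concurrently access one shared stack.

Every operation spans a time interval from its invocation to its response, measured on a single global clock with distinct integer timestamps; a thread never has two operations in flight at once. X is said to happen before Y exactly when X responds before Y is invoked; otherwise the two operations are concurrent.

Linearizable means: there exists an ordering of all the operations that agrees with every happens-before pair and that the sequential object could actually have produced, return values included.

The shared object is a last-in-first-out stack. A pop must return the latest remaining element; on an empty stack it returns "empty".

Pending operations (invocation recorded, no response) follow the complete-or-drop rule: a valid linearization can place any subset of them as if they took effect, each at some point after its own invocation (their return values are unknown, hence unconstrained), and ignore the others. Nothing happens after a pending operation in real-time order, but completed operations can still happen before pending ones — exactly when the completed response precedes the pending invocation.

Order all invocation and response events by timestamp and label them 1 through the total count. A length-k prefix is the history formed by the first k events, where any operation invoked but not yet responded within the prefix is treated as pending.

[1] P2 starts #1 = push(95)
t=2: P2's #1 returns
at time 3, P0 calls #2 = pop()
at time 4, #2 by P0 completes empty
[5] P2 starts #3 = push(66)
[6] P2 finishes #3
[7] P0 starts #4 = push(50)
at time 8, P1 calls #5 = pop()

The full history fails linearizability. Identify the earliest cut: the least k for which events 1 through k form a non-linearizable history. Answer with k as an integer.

4

events 1..3 are linearizable, e.g. via #1:
step 1: #1 push(95) — stack <95>
event 4 — #2's response, time 4 — after it, nothing linearizes
e.g. #1, #2: illegal at step 2, since #2 pop() → empty cannot apply there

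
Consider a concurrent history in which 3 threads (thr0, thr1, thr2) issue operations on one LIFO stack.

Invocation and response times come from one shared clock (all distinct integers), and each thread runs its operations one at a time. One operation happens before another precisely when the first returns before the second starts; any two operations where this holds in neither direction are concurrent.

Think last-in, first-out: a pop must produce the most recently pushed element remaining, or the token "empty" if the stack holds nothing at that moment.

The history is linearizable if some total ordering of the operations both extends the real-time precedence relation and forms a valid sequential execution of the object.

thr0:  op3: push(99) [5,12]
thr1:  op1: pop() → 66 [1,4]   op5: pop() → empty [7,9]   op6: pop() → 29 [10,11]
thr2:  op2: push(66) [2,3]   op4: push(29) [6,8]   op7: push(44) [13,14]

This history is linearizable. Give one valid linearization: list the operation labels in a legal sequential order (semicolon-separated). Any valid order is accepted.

after step 1 (op2 push(66)): stack <66>
after step 2 (op1 pop() → 66): stack <>
after step 3 (op5 pop() → empty): stack <>
after step 4 (op3 push(99)): stack <99>
after step 5 (op4 push(29)): stack <99,29>
after step 6 (op6 pop() → 29): stack <99>
after step 7 (op7 push(44)): stack <99,44>

op2; op1; op5; op3; op4; op6; op7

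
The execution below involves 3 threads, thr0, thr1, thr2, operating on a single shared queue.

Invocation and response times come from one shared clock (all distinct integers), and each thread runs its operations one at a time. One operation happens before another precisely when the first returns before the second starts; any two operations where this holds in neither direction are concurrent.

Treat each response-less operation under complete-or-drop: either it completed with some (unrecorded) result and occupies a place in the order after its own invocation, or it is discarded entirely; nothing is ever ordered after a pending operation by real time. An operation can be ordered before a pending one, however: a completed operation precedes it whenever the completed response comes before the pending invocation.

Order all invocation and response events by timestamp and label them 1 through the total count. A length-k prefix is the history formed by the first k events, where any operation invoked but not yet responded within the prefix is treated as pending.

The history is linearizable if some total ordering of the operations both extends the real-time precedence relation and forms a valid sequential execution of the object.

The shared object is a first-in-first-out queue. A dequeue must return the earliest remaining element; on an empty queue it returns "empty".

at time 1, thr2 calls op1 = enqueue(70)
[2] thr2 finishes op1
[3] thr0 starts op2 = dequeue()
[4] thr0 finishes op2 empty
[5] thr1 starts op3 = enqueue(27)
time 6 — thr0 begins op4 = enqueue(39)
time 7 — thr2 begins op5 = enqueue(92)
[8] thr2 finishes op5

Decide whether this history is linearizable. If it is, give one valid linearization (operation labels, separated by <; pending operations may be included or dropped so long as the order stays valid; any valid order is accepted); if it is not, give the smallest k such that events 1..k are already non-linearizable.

already the first 4 events (up to op2's response at time 4) admit no linearization; the first 3 still do
the sole real-time-consistent order of 2 completed operations fails the queue replay
e.g. op1, op2: illegal at step 2, since op2 dequeue() → empty cannot apply there

not linearizable — minimal violating prefix: 4 events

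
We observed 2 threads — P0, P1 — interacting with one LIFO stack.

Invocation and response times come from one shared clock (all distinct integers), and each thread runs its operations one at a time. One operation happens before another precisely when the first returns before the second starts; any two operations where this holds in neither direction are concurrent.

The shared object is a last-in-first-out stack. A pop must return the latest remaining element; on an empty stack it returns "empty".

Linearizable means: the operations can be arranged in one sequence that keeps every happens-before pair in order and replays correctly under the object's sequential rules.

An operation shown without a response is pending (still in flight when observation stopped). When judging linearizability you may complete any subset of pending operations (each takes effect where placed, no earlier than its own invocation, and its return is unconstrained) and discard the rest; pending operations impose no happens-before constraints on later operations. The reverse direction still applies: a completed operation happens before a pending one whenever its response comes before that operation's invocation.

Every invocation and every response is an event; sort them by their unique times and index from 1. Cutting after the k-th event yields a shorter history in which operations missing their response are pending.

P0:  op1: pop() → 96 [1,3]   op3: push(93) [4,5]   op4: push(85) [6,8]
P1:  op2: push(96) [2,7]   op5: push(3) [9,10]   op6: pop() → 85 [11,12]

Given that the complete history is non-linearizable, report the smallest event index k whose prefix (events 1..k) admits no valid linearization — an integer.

12

a valid linearization of events 1..11 exists, for instance op2, op1, op3, op4, op5:
1. op2 push(96), leaving stack <96>
2. op1 pop() → 96, leaving stack <>
3. op3 push(93), leaving stack <93>
4. op4 push(85), leaving stack <93,85>
5. op5 push(3), leaving stack <93,85,3>
include event 12 — op6 responding at 12 — and every candidate order breaks
one such order, op1, op2, op3, op4, op5, op6, breaks at step 1 where op1 pop() → 96 is illegal
one such order, op1, op3, op2, op4, op5, op6, breaks at step 1 where op1 pop() → 96 is illegal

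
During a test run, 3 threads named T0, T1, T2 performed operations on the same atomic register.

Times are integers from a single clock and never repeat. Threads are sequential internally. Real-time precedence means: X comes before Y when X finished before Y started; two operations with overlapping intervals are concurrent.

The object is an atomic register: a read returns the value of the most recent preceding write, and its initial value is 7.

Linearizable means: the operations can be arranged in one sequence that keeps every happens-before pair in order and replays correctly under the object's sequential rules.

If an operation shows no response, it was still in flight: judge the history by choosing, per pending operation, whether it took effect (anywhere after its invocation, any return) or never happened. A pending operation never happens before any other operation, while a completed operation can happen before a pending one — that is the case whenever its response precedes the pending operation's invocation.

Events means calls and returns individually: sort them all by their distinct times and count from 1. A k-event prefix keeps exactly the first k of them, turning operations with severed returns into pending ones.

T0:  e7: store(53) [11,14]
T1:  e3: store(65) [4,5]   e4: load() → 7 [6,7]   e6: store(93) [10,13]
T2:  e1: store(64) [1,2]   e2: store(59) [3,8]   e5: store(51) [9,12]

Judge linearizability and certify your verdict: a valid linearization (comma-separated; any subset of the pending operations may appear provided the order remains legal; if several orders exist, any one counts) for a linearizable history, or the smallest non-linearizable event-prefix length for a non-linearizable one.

not linearizable — minimal violating prefix: 7 events

prefix check: 1..6 passes, 1..7 fails once e4's time-7 response joins
the sole real-time-consistent order of 3 completed operations fails the atomic register replay
no escape via the 1 pending operation (e2): every completion choice fails
take e1, e3, e4 (pending dropped): step 3 already fails, because e4 load() → 7 cannot occur there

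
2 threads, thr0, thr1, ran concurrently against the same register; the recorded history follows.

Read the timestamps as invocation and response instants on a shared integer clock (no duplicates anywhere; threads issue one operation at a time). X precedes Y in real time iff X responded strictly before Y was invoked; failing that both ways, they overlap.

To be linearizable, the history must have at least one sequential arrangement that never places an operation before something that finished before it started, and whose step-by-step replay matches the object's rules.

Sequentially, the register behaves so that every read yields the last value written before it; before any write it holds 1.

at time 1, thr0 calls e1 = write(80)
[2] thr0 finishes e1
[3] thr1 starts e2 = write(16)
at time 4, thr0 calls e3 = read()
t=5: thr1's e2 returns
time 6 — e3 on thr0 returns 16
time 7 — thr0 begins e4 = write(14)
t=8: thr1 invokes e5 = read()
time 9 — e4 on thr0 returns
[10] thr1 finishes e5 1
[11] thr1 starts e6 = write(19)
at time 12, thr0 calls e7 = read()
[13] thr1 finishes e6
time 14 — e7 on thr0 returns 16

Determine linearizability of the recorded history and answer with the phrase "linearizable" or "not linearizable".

the violation lands at event 10, e5's response at time 10: events 1..9 linearize, events 1..10 do not
the 5 completed operations admit 4 real-time orders; each fails the register replay
for example e1, e2, e3, e4, e5 fails at step 5: e5 read() → 1 is not legal there
for example e1, e2, e3, e5, e4 fails at step 4: e5 read() → 1 is not legal there

not linearizable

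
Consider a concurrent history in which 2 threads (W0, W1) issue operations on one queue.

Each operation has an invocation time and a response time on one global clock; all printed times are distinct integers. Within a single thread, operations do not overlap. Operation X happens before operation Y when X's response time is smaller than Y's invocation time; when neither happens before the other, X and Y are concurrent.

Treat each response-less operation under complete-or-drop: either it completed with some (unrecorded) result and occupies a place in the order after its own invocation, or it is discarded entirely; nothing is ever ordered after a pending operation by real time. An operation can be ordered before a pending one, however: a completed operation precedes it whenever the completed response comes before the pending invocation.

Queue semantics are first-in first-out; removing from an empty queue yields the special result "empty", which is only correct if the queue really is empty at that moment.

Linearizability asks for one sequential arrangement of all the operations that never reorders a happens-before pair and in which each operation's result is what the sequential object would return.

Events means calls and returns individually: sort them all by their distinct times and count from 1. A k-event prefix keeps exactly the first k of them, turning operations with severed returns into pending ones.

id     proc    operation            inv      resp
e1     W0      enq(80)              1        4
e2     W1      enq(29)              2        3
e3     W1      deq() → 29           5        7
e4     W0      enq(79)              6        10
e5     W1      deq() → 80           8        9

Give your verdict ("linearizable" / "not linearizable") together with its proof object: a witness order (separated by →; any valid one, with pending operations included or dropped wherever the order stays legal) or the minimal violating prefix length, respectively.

linearizable — witness: e2 → e1 → e3 → e4 → e5

step 1: e2 enq(29) — queue <29>
step 2: e1 enq(80) — queue <29,80>
step 3: e3 deq() → 29 — queue <80>
step 4: e4 enq(79) — queue <80,79>
step 5: e5 deq() → 80 — queue <79>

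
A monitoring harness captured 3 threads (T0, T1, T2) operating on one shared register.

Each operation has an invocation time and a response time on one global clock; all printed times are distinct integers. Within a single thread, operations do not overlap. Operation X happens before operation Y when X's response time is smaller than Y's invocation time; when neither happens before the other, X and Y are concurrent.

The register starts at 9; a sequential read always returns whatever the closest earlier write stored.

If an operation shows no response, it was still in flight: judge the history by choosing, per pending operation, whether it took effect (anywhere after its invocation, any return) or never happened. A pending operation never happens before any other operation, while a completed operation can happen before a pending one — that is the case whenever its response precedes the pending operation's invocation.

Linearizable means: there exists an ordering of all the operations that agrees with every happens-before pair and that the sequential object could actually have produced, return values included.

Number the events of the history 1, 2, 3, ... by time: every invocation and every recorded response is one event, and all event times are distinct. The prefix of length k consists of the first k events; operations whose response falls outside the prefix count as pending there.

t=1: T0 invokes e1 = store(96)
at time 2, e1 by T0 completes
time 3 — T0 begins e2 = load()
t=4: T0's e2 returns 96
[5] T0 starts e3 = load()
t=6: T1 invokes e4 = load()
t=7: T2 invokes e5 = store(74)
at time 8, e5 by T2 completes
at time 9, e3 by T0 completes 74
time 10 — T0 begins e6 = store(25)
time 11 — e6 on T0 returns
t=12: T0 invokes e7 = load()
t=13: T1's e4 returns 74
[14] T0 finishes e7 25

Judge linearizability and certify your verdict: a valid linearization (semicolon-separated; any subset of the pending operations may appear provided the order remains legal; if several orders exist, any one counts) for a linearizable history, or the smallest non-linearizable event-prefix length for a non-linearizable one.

linearizable — witness: e1; e2; e5; e3; e4; e6; e7

step 1: e1 store(96) — value 96
step 2: e2 load() → 96 — value 96
step 3: e5 store(74) — value 74
step 4: e3 load() → 74 — value 74
step 5: e4 load() → 74 — value 74
step 6: e6 store(25) — value 25
step 7: e7 load() → 25 — value 25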